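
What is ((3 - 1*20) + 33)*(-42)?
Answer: -672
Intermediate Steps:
((3 - 1*20) + 33)*(-42) = ((3 - 20) + 33)*(-42) = (-17 + 33)*(-42) = 16*(-42) = -672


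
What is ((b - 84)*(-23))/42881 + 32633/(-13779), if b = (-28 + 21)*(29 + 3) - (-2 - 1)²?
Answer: -1298872984/590857299 ≈ -2.1983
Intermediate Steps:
b = -233 (b = -7*32 - 1*(-3)² = -224 - 1*9 = -224 - 9 = -233)
((b - 84)*(-23))/42881 + 32633/(-13779) = ((-233 - 84)*(-23))/42881 + 32633/(-13779) = -317*(-23)*(1/42881) + 32633*(-1/13779) = 7291*(1/42881) - 32633/13779 = 7291/42881 - 32633/13779 = -1298872984/590857299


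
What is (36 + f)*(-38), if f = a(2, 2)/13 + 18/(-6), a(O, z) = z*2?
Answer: -16454/13 ≈ -1265.7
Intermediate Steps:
a(O, z) = 2*z
f = -35/13 (f = (2*2)/13 + 18/(-6) = 4*(1/13) + 18*(-⅙) = 4/13 - 3 = -35/13 ≈ -2.6923)
(36 + f)*(-38) = (36 - 35/13)*(-38) = (433/13)*(-38) = -16454/13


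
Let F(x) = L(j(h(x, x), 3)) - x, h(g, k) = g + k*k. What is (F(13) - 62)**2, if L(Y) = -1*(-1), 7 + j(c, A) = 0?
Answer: 5476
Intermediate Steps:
h(g, k) = g + k**2
j(c, A) = -7 (j(c, A) = -7 + 0 = -7)
L(Y) = 1
F(x) = 1 - x
(F(13) - 62)**2 = ((1 - 1*13) - 62)**2 = ((1 - 13) - 62)**2 = (-12 - 62)**2 = (-74)**2 = 5476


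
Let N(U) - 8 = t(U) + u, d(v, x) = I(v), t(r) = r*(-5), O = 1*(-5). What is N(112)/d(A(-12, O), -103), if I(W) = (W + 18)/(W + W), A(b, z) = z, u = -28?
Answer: 5800/13 ≈ 446.15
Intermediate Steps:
O = -5
t(r) = -5*r
I(W) = (18 + W)/(2*W) (I(W) = (18 + W)/((2*W)) = (18 + W)*(1/(2*W)) = (18 + W)/(2*W))
d(v, x) = (18 + v)/(2*v)
N(U) = -20 - 5*U (N(U) = 8 + (-5*U - 28) = 8 + (-28 - 5*U) = -20 - 5*U)
N(112)/d(A(-12, O), -103) = (-20 - 5*112)/(((1/2)*(18 - 5)/(-5))) = (-20 - 560)/(((1/2)*(-1/5)*13)) = -580/(-13/10) = -580*(-10/13) = 5800/13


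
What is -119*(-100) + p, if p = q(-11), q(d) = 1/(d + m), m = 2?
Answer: 107099/9 ≈ 11900.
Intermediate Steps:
q(d) = 1/(2 + d) (q(d) = 1/(d + 2) = 1/(2 + d))
p = -1/9 (p = 1/(2 - 11) = 1/(-9) = -1/9 ≈ -0.11111)
-119*(-100) + p = -119*(-100) - 1/9 = 11900 - 1/9 = 107099/9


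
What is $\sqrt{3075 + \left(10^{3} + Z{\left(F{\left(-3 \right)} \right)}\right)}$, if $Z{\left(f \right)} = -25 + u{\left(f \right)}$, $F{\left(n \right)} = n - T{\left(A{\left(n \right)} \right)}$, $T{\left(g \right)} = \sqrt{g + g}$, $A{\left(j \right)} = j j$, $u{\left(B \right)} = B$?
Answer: $\sqrt{4047 - 3 \sqrt{2}} \approx 63.583$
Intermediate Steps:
$A{\left(j \right)} = j^{2}$
$T{\left(g \right)} = \sqrt{2} \sqrt{g}$ ($T{\left(g \right)} = \sqrt{2 g} = \sqrt{2} \sqrt{g}$)
$F{\left(n \right)} = n - \sqrt{2} \sqrt{n^{2}}$
$Z{\left(f \right)} = -25 + f$
$\sqrt{3075 + \left(10^{3} + Z{\left(F{\left(-3 \right)} \right)}\right)} = \sqrt{3075 - \left(28 - 1000 + \sqrt{2} \sqrt{\left(-3\right)^{2}}\right)} = \sqrt{3075 + \left(1000 - \left(28 + \sqrt{2} \sqrt{9}\right)\right)} = \sqrt{3075 + \left(1000 - \left(28 + \sqrt{2} \cdot 3\right)\right)} = \sqrt{3075 + \left(1000 - \left(28 + 3 \sqrt{2}\right)\right)} = \sqrt{3075 + \left(972 - 3 \sqrt{2}\right)} = \sqrt{4047 - 3 \sqrt{2}}$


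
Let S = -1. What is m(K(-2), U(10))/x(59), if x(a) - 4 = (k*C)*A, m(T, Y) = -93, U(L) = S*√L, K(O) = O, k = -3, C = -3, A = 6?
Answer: -93/58 ≈ -1.6034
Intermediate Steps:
U(L) = -√L
x(a) = 58 (x(a) = 4 - 3*(-3)*6 = 4 + 9*6 = 4 + 54 = 58)
m(K(-2), U(10))/x(59) = -93/58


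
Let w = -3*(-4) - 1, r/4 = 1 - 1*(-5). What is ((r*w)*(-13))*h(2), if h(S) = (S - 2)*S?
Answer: 0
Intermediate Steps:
r = 24 (r = 4*(1 - 1*(-5)) = 4*(1 + 5) = 4*6 = 24)
w = 11 (w = 12 - 1 = 11)
h(S) = S*(-2 + S) (h(S) = (-2 + S)*S = S*(-2 + S))
((r*w)*(-13))*h(2) = ((24*11)*(-13))*(2*(-2 + 2)) = (264*(-13))*(2*0) = -3432*0 = 0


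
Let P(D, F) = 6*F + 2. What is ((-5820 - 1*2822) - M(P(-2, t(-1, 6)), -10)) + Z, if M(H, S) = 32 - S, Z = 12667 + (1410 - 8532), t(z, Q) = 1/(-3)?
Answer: -3139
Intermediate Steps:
t(z, Q) = -⅓
P(D, F) = 2 + 6*F
Z = 5545 (Z = 12667 - 7122 = 5545)
((-5820 - 1*2822) - M(P(-2, t(-1, 6)), -10)) + Z = ((-5820 - 1*2822) - (32 - 1*(-10))) + 5545 = ((-5820 - 2822) - (32 + 10)) + 5545 = (-8642 - 1*42) + 5545 = (-8642 - 42) + 5545 = -8684 + 5545 = -3139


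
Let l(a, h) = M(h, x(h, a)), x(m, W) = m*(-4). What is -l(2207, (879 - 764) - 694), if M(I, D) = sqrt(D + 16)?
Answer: -2*sqrt(583) ≈ -48.291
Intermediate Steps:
x(m, W) = -4*m
M(I, D) = sqrt(16 + D)
l(a, h) = sqrt(16 - 4*h)
-l(2207, (879 - 764) - 694) = -2*sqrt(4 - ((879 - 764) - 694)) = -2*sqrt(4 - (115 - 694)) = -2*sqrt(4 - 1*(-579)) = -2*sqrt(4 + 579) = -2*sqrt(583)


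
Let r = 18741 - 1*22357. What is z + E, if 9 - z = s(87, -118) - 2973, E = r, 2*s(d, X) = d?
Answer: -1355/2 ≈ -677.50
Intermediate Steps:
s(d, X) = d/2
r = -3616 (r = 18741 - 22357 = -3616)
E = -3616
z = 5877/2 (z = 9 - ((½)*87 - 2973) = 9 - (87/2 - 2973) = 9 - 1*(-5859/2) = 9 + 5859/2 = 5877/2 ≈ 2938.5)
z + E = 5877/2 - 3616 = -1355/2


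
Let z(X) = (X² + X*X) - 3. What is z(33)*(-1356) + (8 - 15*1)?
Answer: -2949307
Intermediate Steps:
z(X) = -3 + 2*X² (z(X) = (X² + X²) - 3 = 2*X² - 3 = -3 + 2*X²)
z(33)*(-1356) + (8 - 15*1) = (-3 + 2*33²)*(-1356) + (8 - 15*1) = (-3 + 2*1089)*(-1356) + (8 - 15) = (-3 + 2178)*(-1356) - 7 = 2175*(-1356) - 7 = -2949300 - 7 = -2949307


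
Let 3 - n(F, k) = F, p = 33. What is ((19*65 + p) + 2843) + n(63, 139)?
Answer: 4051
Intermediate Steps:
n(F, k) = 3 - F
((19*65 + p) + 2843) + n(63, 139) = ((19*65 + 33) + 2843) + (3 - 1*63) = ((1235 + 33) + 2843) + (3 - 63) = (1268 + 2843) - 60 = 4111 - 60 = 4051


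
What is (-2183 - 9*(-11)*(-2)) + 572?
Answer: -1809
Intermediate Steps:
(-2183 - 9*(-11)*(-2)) + 572 = (-2183 - (-99)*(-2)) + 572 = (-2183 - 1*198) + 572 = (-2183 - 198) + 572 = -2381 + 572 = -1809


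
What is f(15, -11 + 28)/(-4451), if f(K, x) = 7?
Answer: -7/4451 ≈ -0.0015727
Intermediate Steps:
f(15, -11 + 28)/(-4451) = 7/(-4451) = 7*(-1/4451) = -7/4451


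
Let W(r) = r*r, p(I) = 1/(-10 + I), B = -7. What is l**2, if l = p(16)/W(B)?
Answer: 1/86436 ≈ 1.1569e-5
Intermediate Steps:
W(r) = r**2
l = 1/294 (l = 1/((-10 + 16)*((-7)**2)) = 1/(6*49) = (1/6)*(1/49) = 1/294 ≈ 0.0034014)
l**2 = (1/294)**2 = 1/86436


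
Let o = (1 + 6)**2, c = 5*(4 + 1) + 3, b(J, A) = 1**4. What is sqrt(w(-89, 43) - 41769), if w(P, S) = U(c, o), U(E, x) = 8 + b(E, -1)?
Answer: 12*I*sqrt(290) ≈ 204.35*I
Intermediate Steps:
b(J, A) = 1
c = 28 (c = 5*5 + 3 = 25 + 3 = 28)
o = 49 (o = 7**2 = 49)
U(E, x) = 9 (U(E, x) = 8 + 1 = 9)
w(P, S) = 9
sqrt(w(-89, 43) - 41769) = sqrt(9 - 41769) = sqrt(-41760) = 12*I*sqrt(290)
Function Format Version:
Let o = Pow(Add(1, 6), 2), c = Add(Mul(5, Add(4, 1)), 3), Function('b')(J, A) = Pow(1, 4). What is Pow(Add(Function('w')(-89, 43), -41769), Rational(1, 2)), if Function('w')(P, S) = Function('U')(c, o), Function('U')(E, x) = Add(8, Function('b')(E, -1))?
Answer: Mul(12, I, Pow(290, Rational(1, 2))) ≈ Mul(204.35, I)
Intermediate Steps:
Function('b')(J, A) = 1
c = 28 (c = Add(Mul(5, 5), 3) = Add(25, 3) = 28)
o = 49 (o = Pow(7, 2) = 49)
Function('U')(E, x) = 9 (Function('U')(E, x) = Add(8, 1) = 9)
Function('w')(P, S) = 9
Pow(Add(Function('w')(-89, 43), -41769), Rational(1, 2)) = Pow(Add(9, -41769), Rational(1, 2)) = Pow(-41760, Rational(1, 2)) = Mul(12, I, Pow(290, Rational(1, 2)))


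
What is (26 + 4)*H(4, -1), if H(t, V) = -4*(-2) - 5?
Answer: 90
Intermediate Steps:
H(t, V) = 3 (H(t, V) = 8 - 5 = 3)
(26 + 4)*H(4, -1) = (26 + 4)*3 = 30*3 = 90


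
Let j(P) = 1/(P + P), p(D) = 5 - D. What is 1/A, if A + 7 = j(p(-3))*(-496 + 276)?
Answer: -4/83 ≈ -0.048193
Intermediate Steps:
j(P) = 1/(2*P)
A = -83/4 (A = -7 + (1/(2*(5 - 1*(-3))))*(-496 + 276) = -7 + (1/(2*(5 + 3)))*(-220) = -7 + ((½)/8)*(-220) = -7 + ((½)*(⅛))*(-220) = -7 + (1/16)*(-220) = -7 - 55/4 = -83/4 ≈ -20.750)
1/A = 1/(-83/4) = -4/83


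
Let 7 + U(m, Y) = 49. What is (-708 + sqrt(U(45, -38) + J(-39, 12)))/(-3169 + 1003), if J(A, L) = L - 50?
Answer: 353/1083 ≈ 0.32595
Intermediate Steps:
J(A, L) = -50 + L
U(m, Y) = 42 (U(m, Y) = -7 + 49 = 42)
(-708 + sqrt(U(45, -38) + J(-39, 12)))/(-3169 + 1003) = (-708 + sqrt(42 + (-50 + 12)))/(-3169 + 1003) = (-708 + sqrt(42 - 38))/(-2166) = (-708 + sqrt(4))*(-1/2166) = (-708 + 2)*(-1/2166) = -706*(-1/2166) = 353/1083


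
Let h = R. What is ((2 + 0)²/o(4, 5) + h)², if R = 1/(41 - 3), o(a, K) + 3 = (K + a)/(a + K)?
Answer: 5625/1444 ≈ 3.8954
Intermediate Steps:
o(a, K) = -2 (o(a, K) = -3 + (K + a)/(a + K) = -3 + (K + a)/(K + a) = -3 + 1 = -2)
R = 1/38 ≈ 0.026316
h = 1/38 ≈ 0.026316
((2 + 0)²/o(4, 5) + h)² = ((2 + 0)²/(-2) + 1/38)² = (2²*(-½) + 1/38)² = (4*(-½) + 1/38)² = (-2 + 1/38)² = (-75/38)² = 5625/1444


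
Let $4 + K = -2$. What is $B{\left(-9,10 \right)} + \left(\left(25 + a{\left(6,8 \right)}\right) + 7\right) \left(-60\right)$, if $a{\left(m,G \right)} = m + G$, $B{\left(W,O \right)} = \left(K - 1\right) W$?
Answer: $-2697$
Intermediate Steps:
$K = -6$ ($K = -4 - 2 = -6$)
$B{\left(W,O \right)} = - 7 W$ ($B{\left(W,O \right)} = \left(-6 - 1\right) W = - 7 W$)
$a{\left(m,G \right)} = G + m$
$B{\left(-9,10 \right)} + \left(\left(25 + a{\left(6,8 \right)}\right) + 7\right) \left(-60\right) = \left(-7\right) \left(-9\right) + \left(\left(25 + \left(8 + 6\right)\right) + 7\right) \left(-60\right) = 63 + \left(\left(25 + 14\right) + 7\right) \left(-60\right) = 63 + \left(39 + 7\right) \left(-60\right) = 63 + 46 \left(-60\right) = 63 - 2760 = -2697$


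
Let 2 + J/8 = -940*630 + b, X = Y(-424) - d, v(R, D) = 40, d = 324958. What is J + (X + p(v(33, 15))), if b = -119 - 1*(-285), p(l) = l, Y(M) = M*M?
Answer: -4881430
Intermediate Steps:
Y(M) = M²
b = 166 (b = -119 + 285 = 166)
X = -145182 (X = (-424)² - 1*324958 = 179776 - 324958 = -145182)
J = -4736288 (J = -16 + 8*(-940*630 + 166) = -16 + 8*(-592200 + 166) = -16 + 8*(-592034) = -16 - 4736272 = -4736288)
J + (X + p(v(33, 15))) = -4736288 + (-145182 + 40) = -4736288 - 145142 = -4881430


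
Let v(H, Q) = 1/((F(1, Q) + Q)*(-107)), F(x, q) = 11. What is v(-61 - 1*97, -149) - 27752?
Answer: -409786031/14766 ≈ -27752.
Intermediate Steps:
v(H, Q) = -1/(107*(11 + Q)) (v(H, Q) = 1/((11 + Q)*(-107)) = -1/107/(11 + Q) = -1/(107*(11 + Q)))
v(-61 - 1*97, -149) - 27752 = -1/(1177 + 107*(-149)) - 27752 = -1/(1177 - 15943) - 27752 = -1/(-14766) - 27752 = -1*(-1/14766) - 27752 = 1/14766 - 27752 = -409786031/14766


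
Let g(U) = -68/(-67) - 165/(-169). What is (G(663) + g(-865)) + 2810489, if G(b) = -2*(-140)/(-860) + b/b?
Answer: 1368397476609/486889 ≈ 2.8105e+6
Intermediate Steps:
G(b) = 29/43 (G(b) = 280*(-1/860) + 1 = -14/43 + 1 = 29/43)
g(U) = 22547/11323 (g(U) = -68*(-1/67) - 165*(-1/169) = 68/67 + 165/169 = 22547/11323)
(G(663) + g(-865)) + 2810489 = (29/43 + 22547/11323) + 2810489 = 1297888/486889 + 2810489 = 1368397476609/486889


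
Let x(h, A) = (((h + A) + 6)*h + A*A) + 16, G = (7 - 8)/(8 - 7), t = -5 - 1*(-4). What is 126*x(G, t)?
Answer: 1638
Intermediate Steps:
t = -1 (t = -5 + 4 = -1)
G = -1 (G = -1/1 = -1*1 = -1)
x(h, A) = 16 + A**2 + h*(6 + A + h) (x(h, A) = (((A + h) + 6)*h + A**2) + 16 = ((6 + A + h)*h + A**2) + 16 = (h*(6 + A + h) + A**2) + 16 = (A**2 + h*(6 + A + h)) + 16 = 16 + A**2 + h*(6 + A + h))
126*x(G, t) = 126*(16 + (-1)**2 + (-1)**2 + 6*(-1) - 1*(-1)) = 126*(16 + 1 + 1 - 6 + 1) = 126*13 = 1638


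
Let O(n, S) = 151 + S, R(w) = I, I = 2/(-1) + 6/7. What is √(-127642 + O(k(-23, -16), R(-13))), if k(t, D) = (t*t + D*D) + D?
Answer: I*√6247115/7 ≈ 357.06*I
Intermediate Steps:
k(t, D) = D + D² + t² (k(t, D) = (t² + D²) + D = (D² + t²) + D = D + D² + t²)
I = -8/7 (I = 2*(-1) + 6*(⅐) = -2 + 6/7 = -8/7 ≈ -1.1429)
R(w) = -8/7
√(-127642 + O(k(-23, -16), R(-13))) = √(-127642 + (151 - 8/7)) = √(-127642 + 1049/7) = √(-892445/7) = I*√6247115/7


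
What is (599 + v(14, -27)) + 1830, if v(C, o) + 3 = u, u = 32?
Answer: 2458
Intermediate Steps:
v(C, o) = 29 (v(C, o) = -3 + 32 = 29)
(599 + v(14, -27)) + 1830 = (599 + 29) + 1830 = 628 + 1830 = 2458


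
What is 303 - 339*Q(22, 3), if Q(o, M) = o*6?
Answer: -44445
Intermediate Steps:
Q(o, M) = 6*o
303 - 339*Q(22, 3) = 303 - 2034*22 = 303 - 339*132 = 303 - 44748 = -44445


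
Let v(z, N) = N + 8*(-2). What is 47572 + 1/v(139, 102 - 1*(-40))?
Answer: 5994073/126 ≈ 47572.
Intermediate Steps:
v(z, N) = -16 + N (v(z, N) = N - 16 = -16 + N)
47572 + 1/v(139, 102 - 1*(-40)) = 47572 + 1/(-16 + (102 - 1*(-40))) = 47572 + 1/(-16 + (102 + 40)) = 47572 + 1/(-16 + 142) = 47572 + 1/126 = 5994073/126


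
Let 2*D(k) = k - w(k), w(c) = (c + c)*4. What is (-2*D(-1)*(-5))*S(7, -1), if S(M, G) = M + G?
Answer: 210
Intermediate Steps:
w(c) = 8*c (w(c) = (2*c)*4 = 8*c)
S(M, G) = G + M
D(k) = -7*k/2 (D(k) = (k - 8*k)/2 = (-7*k)/2 = -7*k/2)
(-2*D(-1)*(-5))*S(7, -1) = (-2*(-7/2*(-1))*(-5))*(-1 + 7) = -7*(-5)*6 = -2*(-35/2)*6 = 35*6 = 210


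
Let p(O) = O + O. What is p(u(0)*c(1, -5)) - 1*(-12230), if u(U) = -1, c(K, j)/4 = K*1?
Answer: 12222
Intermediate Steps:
c(K, j) = 4*K (c(K, j) = 4*(K*1) = 4*K)
p(O) = 2*O
p(u(0)*c(1, -5)) - 1*(-12230) = 2*(-4) - 1*(-12230) = 2*(-1*4) + 12230 = 2*(-4) + 12230 = -8 + 12230 = 12222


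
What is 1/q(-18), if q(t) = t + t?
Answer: -1/36 ≈ -0.027778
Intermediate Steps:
q(t) = 2*t
1/q(-18) = 1/(2*(-18)) = 1/(-36) = -1/36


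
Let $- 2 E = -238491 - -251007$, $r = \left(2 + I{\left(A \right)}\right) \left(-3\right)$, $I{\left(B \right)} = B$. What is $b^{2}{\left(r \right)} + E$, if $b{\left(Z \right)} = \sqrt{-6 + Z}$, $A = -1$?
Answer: $-6267$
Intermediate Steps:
$r = -3$ ($r = \left(2 - 1\right) \left(-3\right) = 1 \left(-3\right) = -3$)
$E = -6258$ ($E = - \frac{-238491 - -251007}{2} = - \frac{-238491 + 251007}{2} = \left(- \frac{1}{2}\right) 12516 = -6258$)
$b^{2}{\left(r \right)} + E = \left(\sqrt{-6 - 3}\right)^{2} - 6258 = \left(\sqrt{-9}\right)^{2} - 6258 = \left(3 i\right)^{2} - 6258 = -9 - 6258 = -6267$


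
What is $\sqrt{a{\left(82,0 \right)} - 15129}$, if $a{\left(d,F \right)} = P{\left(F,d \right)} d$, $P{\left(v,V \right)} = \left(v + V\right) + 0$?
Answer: $41 i \sqrt{5} \approx 91.679 i$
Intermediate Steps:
$P{\left(v,V \right)} = V + v$ ($P{\left(v,V \right)} = \left(V + v\right) + 0 = V + v$)
$a{\left(d,F \right)} = d \left(F + d\right)$ ($a{\left(d,F \right)} = \left(d + F\right) d = \left(F + d\right) d = d \left(F + d\right)$)
$\sqrt{a{\left(82,0 \right)} - 15129} = \sqrt{82 \left(0 + 82\right) - 15129} = \sqrt{82 \cdot 82 - 15129} = \sqrt{6724 - 15129} = \sqrt{-8405} = 41 i \sqrt{5}$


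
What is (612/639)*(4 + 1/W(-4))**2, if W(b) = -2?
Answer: 833/71 ≈ 11.732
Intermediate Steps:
(612/639)*(4 + 1/W(-4))**2 = (612/639)*(4 + 1/(-2))**2 = (612*(1/639))*(4 - 1/2)**2 = 68*(7/2)**2/71 = (68/71)*(49/4) = 833/71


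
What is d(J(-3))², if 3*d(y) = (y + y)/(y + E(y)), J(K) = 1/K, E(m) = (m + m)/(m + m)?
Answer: ⅑ ≈ 0.11111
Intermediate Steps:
E(m) = 1 (E(m) = (2*m)/((2*m)) = (2*m)*(1/(2*m)) = 1)
J(K) = 1/K
d(y) = 2*y/(3*(1 + y)) (d(y) = ((y + y)/(y + 1))/3 = ((2*y)/(1 + y))/3 = (2*y/(1 + y))/3 = 2*y/(3*(1 + y)))
d(J(-3))² = ((⅔)/(-3*(1 + 1/(-3))))² = ((⅔)*(-⅓)/(1 - ⅓))² = ((⅔)*(-⅓)/(⅔))² = ((⅔)*(-⅓)*(3/2))² = (-⅓)² = ⅑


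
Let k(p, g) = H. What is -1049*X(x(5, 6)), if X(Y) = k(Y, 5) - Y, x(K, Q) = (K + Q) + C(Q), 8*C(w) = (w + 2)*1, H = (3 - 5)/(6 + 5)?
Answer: 140566/11 ≈ 12779.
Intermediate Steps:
H = -2/11 ≈ -0.18182
k(p, g) = -2/11
C(w) = ¼ + w/8 (C(w) = ((w + 2)*1)/8 = ((2 + w)*1)/8 = (2 + w)/8 = ¼ + w/8)
x(K, Q) = ¼ + K + 9*Q/8 (x(K, Q) = (K + Q) + (¼ + Q/8) = ¼ + K + 9*Q/8)
X(Y) = -2/11 - Y
-1049*X(x(5, 6)) = -1049*(-2/11 - (¼ + 5 + (9/8)*6)) = -1049*(-2/11 - (¼ + 5 + 27/4)) = -1049*(-2/11 - 1*12) = -1049*(-2/11 - 12) = -1049*(-134/11) = 140566/11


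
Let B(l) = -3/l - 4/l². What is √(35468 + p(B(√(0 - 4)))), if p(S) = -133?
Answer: √35335 ≈ 187.98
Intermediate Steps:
B(l) = -4/l² - 3/l (B(l) = -3/l - 4/l² = -4/l² - 3/l)
√(35468 + p(B(√(0 - 4)))) = √(35468 - 133) = √35335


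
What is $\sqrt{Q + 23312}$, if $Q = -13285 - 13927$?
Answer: $10 i \sqrt{39} \approx 62.45 i$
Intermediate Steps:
$Q = -27212$
$\sqrt{Q + 23312} = \sqrt{-27212 + 23312} = \sqrt{-3900} = 10 i \sqrt{39}$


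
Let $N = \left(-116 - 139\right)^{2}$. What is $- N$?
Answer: $-65025$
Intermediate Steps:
$N = 65025$ ($N = \left(-255\right)^{2} = 65025$)
$- N = \left(-1\right) 65025 = -65025$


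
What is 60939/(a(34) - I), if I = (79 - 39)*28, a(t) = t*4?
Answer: -20313/328 ≈ -61.930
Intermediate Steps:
a(t) = 4*t
I = 1120 (I = 40*28 = 1120)
60939/(a(34) - I) = 60939/(4*34 - 1*1120) = 60939/(136 - 1120) = 60939/(-984) = 60939*(-1/984) = -20313/328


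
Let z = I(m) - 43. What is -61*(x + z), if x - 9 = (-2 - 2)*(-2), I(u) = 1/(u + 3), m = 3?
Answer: 9455/6 ≈ 1575.8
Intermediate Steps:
I(u) = 1/(3 + u)
x = 17 (x = 9 + (-2 - 2)*(-2) = 9 - 4*(-2) = 9 + 8 = 17)
z = -257/6 (z = 1/(3 + 3) - 43 = 1/6 - 43 = ⅙ - 43 = -257/6 ≈ -42.833)
-61*(x + z) = -61*(17 - 257/6) = -61*(-155/6) = 9455/6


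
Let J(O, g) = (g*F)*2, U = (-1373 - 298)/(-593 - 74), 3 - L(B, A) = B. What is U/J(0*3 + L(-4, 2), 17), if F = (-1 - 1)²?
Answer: 1671/90712 ≈ 0.018421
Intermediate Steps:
F = 4 (F = (-2)² = 4)
L(B, A) = 3 - B
U = 1671/667 (U = -1671/(-667) = -1671*(-1/667) = 1671/667 ≈ 2.5052)
J(O, g) = 8*g (J(O, g) = (g*4)*2 = (4*g)*2 = 8*g)
U/J(0*3 + L(-4, 2), 17) = 1671/(667*((8*17))) = (1671/667)/136 = (1671/667)*(1/136) = 1671/90712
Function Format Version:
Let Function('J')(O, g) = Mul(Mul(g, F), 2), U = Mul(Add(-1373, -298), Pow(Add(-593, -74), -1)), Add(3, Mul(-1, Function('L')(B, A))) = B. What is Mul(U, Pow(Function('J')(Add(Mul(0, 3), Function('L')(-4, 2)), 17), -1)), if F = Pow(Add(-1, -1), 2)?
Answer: Rational(1671, 90712) ≈ 0.018421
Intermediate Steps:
F = 4 (F = Pow(-2, 2) = 4)
Function('L')(B, A) = Add(3, Mul(-1, B))
U = Rational(1671, 667) (U = Mul(-1671, Pow(-667, -1)) = Mul(-1671, Rational(-1, 667)) = Rational(1671, 667) ≈ 2.5052)
Function('J')(O, g) = Mul(8, g) (Function('J')(O, g) = Mul(Mul(g, 4), 2) = Mul(Mul(4, g), 2) = Mul(8, g))
Mul(U, Pow(Function('J')(Add(Mul(0, 3), Function('L')(-4, 2)), 17), -1)) = Mul(Rational(1671, 667), Pow(Mul(8, 17), -1)) = Mul(Rational(1671, 667), Pow(136, -1)) = Mul(Rational(1671, 667), Rational(1, 136)) = Rational(1671, 90712)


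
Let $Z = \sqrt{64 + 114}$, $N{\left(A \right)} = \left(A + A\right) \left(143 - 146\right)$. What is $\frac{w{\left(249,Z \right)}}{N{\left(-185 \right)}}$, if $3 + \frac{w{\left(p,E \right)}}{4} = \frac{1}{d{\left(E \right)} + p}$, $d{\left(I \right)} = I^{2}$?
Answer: $- \frac{512}{47397} \approx -0.010802$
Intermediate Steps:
$N{\left(A \right)} = - 6 A$ ($N{\left(A \right)} = 2 A \left(-3\right) = - 6 A$)
$Z = \sqrt{178} \approx 13.342$
$w{\left(p,E \right)} = -12 + \frac{4}{p + E^{2}}$ ($w{\left(p,E \right)} = -12 + \frac{4}{E^{2} + p} = -12 + \frac{4}{p + E^{2}}$)
$\frac{w{\left(249,Z \right)}}{N{\left(-185 \right)}} = \frac{4 \frac{1}{249 + \left(\sqrt{178}\right)^{2}} \left(1 - 747 - 3 \left(\sqrt{178}\right)^{2}\right)}{\left(-6\right) \left(-185\right)} = \frac{4 \frac{1}{249 + 178} \left(1 - 747 - 534\right)}{1110} = \frac{4 \left(1 - 747 - 534\right)}{427} \cdot \frac{1}{1110} = 4 \cdot \frac{1}{427} \left(-1280\right) \frac{1}{1110} = \left(- \frac{5120}{427}\right) \frac{1}{1110} = - \frac{512}{47397}$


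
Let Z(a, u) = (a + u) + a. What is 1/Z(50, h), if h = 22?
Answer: 1/122 ≈ 0.0081967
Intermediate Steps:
Z(a, u) = u + 2*a
1/Z(50, h) = 1/(22 + 2*50) = 1/(22 + 100) = 1/122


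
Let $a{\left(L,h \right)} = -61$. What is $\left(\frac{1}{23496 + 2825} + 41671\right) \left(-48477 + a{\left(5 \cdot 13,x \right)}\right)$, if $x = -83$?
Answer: $- \frac{53237565262896}{26321} \approx -2.0226 \cdot 10^{9}$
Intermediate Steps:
$\left(\frac{1}{23496 + 2825} + 41671\right) \left(-48477 + a{\left(5 \cdot 13,x \right)}\right) = \left(\frac{1}{23496 + 2825} + 41671\right) \left(-48477 - 61\right) = \left(\frac{1}{26321} + 41671\right) \left(-48538\right) = \frac{1096822392}{26321} \left(-48538\right) = - \frac{53237565262896}{26321}$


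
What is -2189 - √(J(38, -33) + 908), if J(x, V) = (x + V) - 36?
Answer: -2189 - √877 ≈ -2218.6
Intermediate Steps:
J(x, V) = -36 + V + x (J(x, V) = (V + x) - 36 = -36 + V + x)
-2189 - √(J(38, -33) + 908) = -2189 - √((-36 - 33 + 38) + 908) = -2189 - √(-31 + 908) = -2189 - √877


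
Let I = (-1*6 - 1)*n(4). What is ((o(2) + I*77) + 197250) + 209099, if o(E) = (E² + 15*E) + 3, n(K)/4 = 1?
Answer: 404230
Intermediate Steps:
n(K) = 4 (n(K) = 4*1 = 4)
o(E) = 3 + E² + 15*E
I = -28 (I = (-1*6 - 1)*4 = (-6 - 1)*4 = -7*4 = -28)
((o(2) + I*77) + 197250) + 209099 = (((3 + 2² + 15*2) - 28*77) + 197250) + 209099 = (((3 + 4 + 30) - 2156) + 197250) + 209099 = ((37 - 2156) + 197250) + 209099 = (-2119 + 197250) + 209099 = 195131 + 209099 = 404230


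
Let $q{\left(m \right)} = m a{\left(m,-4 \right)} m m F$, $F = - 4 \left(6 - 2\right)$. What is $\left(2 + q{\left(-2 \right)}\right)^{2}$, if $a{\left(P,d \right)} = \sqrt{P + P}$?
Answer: $-65532 + 1024 i \approx -65532.0 + 1024.0 i$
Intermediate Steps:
$a{\left(P,d \right)} = \sqrt{2} \sqrt{P}$ ($a{\left(P,d \right)} = \sqrt{2 P} = \sqrt{2} \sqrt{P}$)
$F = -16$ ($F = \left(-4\right) 4 = -16$)
$q{\left(m \right)} = - 16 \sqrt{2} m^{\frac{7}{2}}$ ($q{\left(m \right)} = m \sqrt{2} \sqrt{m} m m \left(-16\right) = m \sqrt{2} m^{\frac{3}{2}} m \left(-16\right) = m \sqrt{2} m^{\frac{5}{2}} \left(-16\right) = \sqrt{2} m^{\frac{7}{2}} \left(-16\right) = - 16 \sqrt{2} m^{\frac{7}{2}}$)
$\left(2 + q{\left(-2 \right)}\right)^{2} = \left(2 - 16 \sqrt{2} \left(-2\right)^{\frac{7}{2}}\right)^{2} = \left(2 - 16 \sqrt{2} \left(- 8 i \sqrt{2}\right)\right)^{2} = \left(2 + 256 i\right)^{2}$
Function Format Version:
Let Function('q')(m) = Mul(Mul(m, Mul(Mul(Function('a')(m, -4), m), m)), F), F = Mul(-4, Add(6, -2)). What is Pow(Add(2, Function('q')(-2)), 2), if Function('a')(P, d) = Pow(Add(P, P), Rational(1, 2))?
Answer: Add(-65532, Mul(1024, I)) ≈ Add(-65532., Mul(1024.0, I))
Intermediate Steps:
Function('a')(P, d) = Mul(Pow(2, Rational(1, 2)), Pow(P, Rational(1, 2))) (Function('a')(P, d) = Pow(Mul(2, P), Rational(1, 2)) = Mul(Pow(2, Rational(1, 2)), Pow(P, Rational(1, 2))))
F = -16 (F = Mul(-4, 4) = -16)
Function('q')(m) = Mul(-16, Pow(2, Rational(1, 2)), Pow(m, Rational(7, 2))) (Function('q')(m) = Mul(Mul(m, Mul(Mul(Mul(Pow(2, Rational(1, 2)), Pow(m, Rational(1, 2))), m), m)), -16) = Mul(Mul(m, Mul(Mul(Pow(2, Rational(1, 2)), Pow(m, Rational(3, 2))), m)), -16) = Mul(Mul(m, Mul(Pow(2, Rational(1, 2)), Pow(m, Rational(5, 2)))), -16) = Mul(Mul(Pow(2, Rational(1, 2)), Pow(m, Rational(7, 2))), -16) = Mul(-16, Pow(2, Rational(1, 2)), Pow(m, Rational(7, 2))))
Pow(Add(2, Function('q')(-2)), 2) = Pow(Add(2, Mul(-16, Pow(2, Rational(1, 2)), Pow(-2, Rational(7, 2)))), 2) = Pow(Add(2, Mul(-16, Pow(2, Rational(1, 2)), Mul(-8, I, Pow(2, Rational(1, 2))))), 2) = Pow(Add(2, Mul(256, I)), 2)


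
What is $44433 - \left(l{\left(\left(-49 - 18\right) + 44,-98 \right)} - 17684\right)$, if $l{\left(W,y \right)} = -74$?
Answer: $62191$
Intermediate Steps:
$44433 - \left(l{\left(\left(-49 - 18\right) + 44,-98 \right)} - 17684\right) = 44433 - \left(-74 - 17684\right) = 44433 - -17758 = 44433 + 17758 = 62191$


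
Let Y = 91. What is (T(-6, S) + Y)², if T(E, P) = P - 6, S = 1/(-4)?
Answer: 114921/16 ≈ 7182.6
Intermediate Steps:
S = -¼ ≈ -0.25000
T(E, P) = -6 + P
(T(-6, S) + Y)² = ((-6 - ¼) + 91)² = (-25/4 + 91)² = (339/4)² = 114921/16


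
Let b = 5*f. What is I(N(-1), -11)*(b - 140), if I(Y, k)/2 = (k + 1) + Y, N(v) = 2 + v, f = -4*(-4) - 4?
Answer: 1440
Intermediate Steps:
f = 12 (f = 16 - 4 = 12)
I(Y, k) = 2 + 2*Y + 2*k (I(Y, k) = 2*((k + 1) + Y) = 2*((1 + k) + Y) = 2*(1 + Y + k) = 2 + 2*Y + 2*k)
b = 60 (b = 5*12 = 60)
I(N(-1), -11)*(b - 140) = (2 + 2*(2 - 1) + 2*(-11))*(60 - 140) = (2 + 2*1 - 22)*(-80) = (2 + 2 - 22)*(-80) = -18*(-80) = 1440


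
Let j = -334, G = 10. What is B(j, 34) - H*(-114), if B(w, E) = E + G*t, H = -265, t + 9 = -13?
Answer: -30396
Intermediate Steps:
t = -22 (t = -9 - 13 = -22)
B(w, E) = -220 + E (B(w, E) = E + 10*(-22) = E - 220 = -220 + E)
B(j, 34) - H*(-114) = (-220 + 34) - (-265)*(-114) = -186 - 1*30210 = -186 - 30210 = -30396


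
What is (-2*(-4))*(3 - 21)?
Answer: -144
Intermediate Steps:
(-2*(-4))*(3 - 21) = 8*(-18) = -144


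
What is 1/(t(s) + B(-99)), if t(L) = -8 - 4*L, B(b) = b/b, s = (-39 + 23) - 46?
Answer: 1/241 ≈ 0.0041494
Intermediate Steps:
s = -62 (s = -16 - 46 = -62)
B(b) = 1
1/(t(s) + B(-99)) = 1/((-8 - 4*(-62)) + 1) = 1/((-8 + 248) + 1) = 1/(240 + 1) = 1/241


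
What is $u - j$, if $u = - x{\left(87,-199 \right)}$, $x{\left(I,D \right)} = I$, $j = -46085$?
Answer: $45998$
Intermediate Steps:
$u = -87$ ($u = \left(-1\right) 87 = -87$)
$u - j = -87 - -46085 = -87 + 46085 = 45998$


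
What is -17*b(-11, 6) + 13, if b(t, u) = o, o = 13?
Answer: -208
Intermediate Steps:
b(t, u) = 13
-17*b(-11, 6) + 13 = -17*13 + 13 = -221 + 13 = -208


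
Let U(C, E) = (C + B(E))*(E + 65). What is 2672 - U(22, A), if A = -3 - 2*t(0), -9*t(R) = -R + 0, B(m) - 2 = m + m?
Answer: 1556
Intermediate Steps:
B(m) = 2 + 2*m (B(m) = 2 + (m + m) = 2 + 2*m)
t(R) = R/9 (t(R) = -(-R + 0)/9 = -(-1)*R/9 = R/9)
A = -3 (A = -3 - 2*0/9 = -3 - 2*0 = -3 + 0 = -3)
U(C, E) = (65 + E)*(2 + C + 2*E) (U(C, E) = (C + (2 + 2*E))*(E + 65) = (2 + C + 2*E)*(65 + E) = (65 + E)*(2 + C + 2*E))
2672 - U(22, A) = 2672 - (130 + 2*(-3)² + 65*22 + 132*(-3) + 22*(-3)) = 2672 - (130 + 2*9 + 1430 - 396 - 66) = 2672 - (130 + 18 + 1430 - 396 - 66) = 2672 - 1*1116 = 2672 - 1116 = 1556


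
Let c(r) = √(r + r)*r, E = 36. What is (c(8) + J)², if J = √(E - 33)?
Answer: (32 + √3)² ≈ 1137.9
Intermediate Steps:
c(r) = √2*r^(3/2) (c(r) = √(2*r)*r = (√2*√r)*r = √2*r^(3/2))
J = √3 (J = √(36 - 33) = √3 ≈ 1.7320)
(c(8) + J)² = (√2*8^(3/2) + √3)² = (√2*(16*√2) + √3)² = (32 + √3)²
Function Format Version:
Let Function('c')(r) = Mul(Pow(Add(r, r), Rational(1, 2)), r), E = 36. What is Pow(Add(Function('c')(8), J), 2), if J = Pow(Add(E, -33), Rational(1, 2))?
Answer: Pow(Add(32, Pow(3, Rational(1, 2))), 2) ≈ 1137.9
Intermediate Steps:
Function('c')(r) = Mul(Pow(2, Rational(1, 2)), Pow(r, Rational(3, 2))) (Function('c')(r) = Mul(Pow(Mul(2, r), Rational(1, 2)), r) = Mul(Mul(Pow(2, Rational(1, 2)), Pow(r, Rational(1, 2))), r) = Mul(Pow(2, Rational(1, 2)), Pow(r, Rational(3, 2))))
J = Pow(3, Rational(1, 2)) (J = Pow(Add(36, -33), Rational(1, 2)) = Pow(3, Rational(1, 2)) ≈ 1.7320)
Pow(Add(Function('c')(8), J), 2) = Pow(Add(Mul(Pow(2, Rational(1, 2)), Pow(8, Rational(3, 2))), Pow(3, Rational(1, 2))), 2) = Pow(Add(Mul(Pow(2, Rational(1, 2)), Mul(16, Pow(2, Rational(1, 2)))), Pow(3, Rational(1, 2))), 2) = Pow(Add(32, Pow(3, Rational(1, 2))), 2)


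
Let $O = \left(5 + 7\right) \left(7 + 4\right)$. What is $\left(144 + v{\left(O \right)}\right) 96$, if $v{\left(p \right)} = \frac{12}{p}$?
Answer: $\frac{152160}{11} \approx 13833.0$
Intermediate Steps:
$O = 132$ ($O = 12 \cdot 11 = 132$)
$\left(144 + v{\left(O \right)}\right) 96 = \left(144 + \frac{12}{132}\right) 96 = \left(144 + 12 \cdot \frac{1}{132}\right) 96 = \left(144 + \frac{1}{11}\right) 96 = \frac{1585}{11} \cdot 96 = \frac{152160}{11}$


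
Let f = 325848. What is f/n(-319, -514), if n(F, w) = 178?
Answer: 162924/89 ≈ 1830.6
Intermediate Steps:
f/n(-319, -514) = 325848/178 = 325848*(1/178) = 162924/89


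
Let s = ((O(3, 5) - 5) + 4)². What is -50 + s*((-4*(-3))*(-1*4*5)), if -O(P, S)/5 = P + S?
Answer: -403490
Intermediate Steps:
O(P, S) = -5*P - 5*S (O(P, S) = -5*(P + S) = -5*P - 5*S)
s = 1681 (s = (((-5*3 - 5*5) - 5) + 4)² = (((-15 - 25) - 5) + 4)² = ((-40 - 5) + 4)² = (-45 + 4)² = (-41)² = 1681)
-50 + s*((-4*(-3))*(-1*4*5)) = -50 + 1681*((-4*(-3))*(-1*4*5)) = -50 + 1681*(12*(-4*5)) = -50 + 1681*(12*(-20)) = -50 + 1681*(-240) = -50 - 403440 = -403490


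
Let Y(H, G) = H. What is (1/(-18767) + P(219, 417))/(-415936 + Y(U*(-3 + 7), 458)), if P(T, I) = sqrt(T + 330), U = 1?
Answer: 1/7805795844 - sqrt(61)/138644 ≈ -5.6333e-5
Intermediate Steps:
P(T, I) = sqrt(330 + T)
(1/(-18767) + P(219, 417))/(-415936 + Y(U*(-3 + 7), 458)) = (1/(-18767) + sqrt(330 + 219))/(-415936 + 1*(-3 + 7)) = (-1/18767 + sqrt(549))/(-415936 + 1*4) = (-1/18767 + 3*sqrt(61))/(-415936 + 4) = (-1/18767 + 3*sqrt(61))/(-415932) = (-1/18767 + 3*sqrt(61))*(-1/415932) = 1/7805795844 - sqrt(61)/138644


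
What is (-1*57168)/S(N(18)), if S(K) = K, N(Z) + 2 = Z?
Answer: -3573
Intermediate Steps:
N(Z) = -2 + Z
(-1*57168)/S(N(18)) = (-1*57168)/(-2 + 18) = -57168/16 = -57168*1/16 = -3573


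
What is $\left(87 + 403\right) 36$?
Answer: $17640$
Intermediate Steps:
$\left(87 + 403\right) 36 = 490 \cdot 36 = 17640$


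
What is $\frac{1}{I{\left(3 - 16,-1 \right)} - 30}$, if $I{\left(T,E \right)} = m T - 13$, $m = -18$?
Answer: $\frac{1}{191} \approx 0.0052356$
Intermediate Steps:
$I{\left(T,E \right)} = -13 - 18 T$ ($I{\left(T,E \right)} = - 18 T - 13 = -13 - 18 T$)
$\frac{1}{I{\left(3 - 16,-1 \right)} - 30} = \frac{1}{\left(-13 - 18 \left(3 - 16\right)\right) - 30} = \frac{1}{\left(-13 - -234\right) - 30} = \frac{1}{\left(-13 + 234\right) - 30} = \frac{1}{221 - 30} = \frac{1}{191}$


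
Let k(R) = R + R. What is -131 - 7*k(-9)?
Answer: -5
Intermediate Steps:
k(R) = 2*R
-131 - 7*k(-9) = -131 - 14*(-9) = -131 - 7*(-18) = -131 + 126 = -5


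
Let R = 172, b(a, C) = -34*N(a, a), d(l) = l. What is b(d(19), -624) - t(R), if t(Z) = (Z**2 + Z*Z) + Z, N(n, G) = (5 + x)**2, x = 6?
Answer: -63454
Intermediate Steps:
N(n, G) = 121 (N(n, G) = (5 + 6)**2 = 11**2 = 121)
b(a, C) = -4114 (b(a, C) = -34*121 = -4114)
t(Z) = Z + 2*Z**2 (t(Z) = (Z**2 + Z**2) + Z = 2*Z**2 + Z = Z + 2*Z**2)
b(d(19), -624) - t(R) = -4114 - 172*(1 + 2*172) = -4114 - 172*(1 + 344) = -4114 - 172*345 = -4114 - 1*59340 = -4114 - 59340 = -63454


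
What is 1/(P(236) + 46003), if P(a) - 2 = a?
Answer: 1/46241 ≈ 2.1626e-5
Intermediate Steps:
P(a) = 2 + a
1/(P(236) + 46003) = 1/((2 + 236) + 46003) = 1/(238 + 46003) = 1/46241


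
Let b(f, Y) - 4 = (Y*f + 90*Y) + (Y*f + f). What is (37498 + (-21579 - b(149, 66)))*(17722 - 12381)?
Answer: -52566122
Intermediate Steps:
b(f, Y) = 4 + f + 90*Y + 2*Y*f (b(f, Y) = 4 + ((Y*f + 90*Y) + (Y*f + f)) = 4 + ((90*Y + Y*f) + (f + Y*f)) = 4 + (f + 90*Y + 2*Y*f) = 4 + f + 90*Y + 2*Y*f)
(37498 + (-21579 - b(149, 66)))*(17722 - 12381) = (37498 + (-21579 - (4 + 149 + 90*66 + 2*66*149)))*(17722 - 12381) = (37498 + (-21579 - (4 + 149 + 5940 + 19668)))*5341 = (37498 + (-21579 - 1*25761))*5341 = (37498 + (-21579 - 25761))*5341 = (37498 - 47340)*5341 = -9842*5341 = -52566122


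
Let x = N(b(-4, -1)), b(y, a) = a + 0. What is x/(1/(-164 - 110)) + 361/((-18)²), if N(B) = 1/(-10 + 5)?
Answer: 90581/1620 ≈ 55.914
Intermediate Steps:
b(y, a) = a
N(B) = -⅕ (N(B) = 1/(-5) = -⅕)
x = -⅕ ≈ -0.20000
x/(1/(-164 - 110)) + 361/((-18)²) = -1/(5*(1/(-164 - 110))) + 361/((-18)²) = -1/(5*(1/(-274))) + 361/324 = -1/(5*(-1/274)) + 361*(1/324) = -⅕*(-274) + 361/324 = 274/5 + 361/324 = 90581/1620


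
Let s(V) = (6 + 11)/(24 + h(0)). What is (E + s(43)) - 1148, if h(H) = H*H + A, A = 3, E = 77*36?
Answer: 43865/27 ≈ 1624.6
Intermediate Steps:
E = 2772
h(H) = 3 + H² (h(H) = H*H + 3 = H² + 3 = 3 + H²)
s(V) = 17/27 (s(V) = (6 + 11)/(24 + (3 + 0²)) = 17/(24 + (3 + 0)) = 17/(24 + 3) = 17/27)
(E + s(43)) - 1148 = (2772 + 17/27) - 1148 = 74861/27 - 1148 = 43865/27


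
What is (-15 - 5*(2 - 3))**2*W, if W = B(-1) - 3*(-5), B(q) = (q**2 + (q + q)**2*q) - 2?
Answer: 1000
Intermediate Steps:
B(q) = -2 + q**2 + 4*q**3 (B(q) = (q**2 + (2*q)**2*q) - 2 = (q**2 + (4*q**2)*q) - 2 = (q**2 + 4*q**3) - 2 = -2 + q**2 + 4*q**3)
W = 10 (W = (-2 + (-1)**2 + 4*(-1)**3) - 3*(-5) = (-2 + 1 + 4*(-1)) + 15 = (-2 + 1 - 4) + 15 = -5 + 15 = 10)
(-15 - 5*(2 - 3))**2*W = (-15 - 5*(2 - 3))**2*10 = (-15 - 5*(-1))**2*10 = (-15 + 5)**2*10 = (-10)**2*10 = 100*10 = 1000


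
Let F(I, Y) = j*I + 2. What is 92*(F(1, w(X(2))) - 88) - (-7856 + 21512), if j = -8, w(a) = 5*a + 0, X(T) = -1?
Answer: -22304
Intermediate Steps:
w(a) = 5*a
F(I, Y) = 2 - 8*I (F(I, Y) = -8*I + 2 = 2 - 8*I)
92*(F(1, w(X(2))) - 88) - (-7856 + 21512) = 92*((2 - 8*1) - 88) - (-7856 + 21512) = 92*((2 - 8) - 88) - 1*13656 = 92*(-6 - 88) - 13656 = 92*(-94) - 13656 = -8648 - 13656 = -22304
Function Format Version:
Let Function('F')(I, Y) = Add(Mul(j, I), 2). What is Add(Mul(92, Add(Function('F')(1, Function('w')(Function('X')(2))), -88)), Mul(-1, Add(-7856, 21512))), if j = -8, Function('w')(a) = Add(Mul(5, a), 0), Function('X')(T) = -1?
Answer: -22304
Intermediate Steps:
Function('w')(a) = Mul(5, a)
Function('F')(I, Y) = Add(2, Mul(-8, I)) (Function('F')(I, Y) = Add(Mul(-8, I), 2) = Add(2, Mul(-8, I)))
Add(Mul(92, Add(Function('F')(1, Function('w')(Function('X')(2))), -88)), Mul(-1, Add(-7856, 21512))) = Add(Mul(92, Add(Add(2, Mul(-8, 1)), -88)), Mul(-1, Add(-7856, 21512))) = Add(Mul(92, Add(Add(2, -8), -88)), Mul(-1, 13656)) = Add(Mul(92, Add(-6, -88)), -13656) = Add(Mul(92, -94), -13656) = Add(-8648, -13656) = -22304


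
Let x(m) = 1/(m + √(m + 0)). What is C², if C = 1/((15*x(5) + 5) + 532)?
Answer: 173282/50668025043 + 1442*√5/152004075129 ≈ 3.4412e-6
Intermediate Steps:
x(m) = 1/(m + √m)
C = 1/(537 + 15/(5 + √5)) (C = 1/((15/(5 + √5) + 5) + 532) = 1/((5 + 15/(5 + √5)) + 532) = 1/(537 + 15/(5 + √5)) ≈ 0.0018550)
C² = (721/389877 + √5/389877)²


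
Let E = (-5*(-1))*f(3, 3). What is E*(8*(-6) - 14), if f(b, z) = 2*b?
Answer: -1860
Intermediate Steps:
E = 30 (E = (-5*(-1))*(2*3) = 5*6 = 30)
E*(8*(-6) - 14) = 30*(8*(-6) - 14) = 30*(-48 - 14) = 30*(-62) = -1860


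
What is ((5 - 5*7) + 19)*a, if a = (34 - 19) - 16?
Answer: 11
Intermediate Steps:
a = -1 (a = 15 - 16 = -1)
((5 - 5*7) + 19)*a = ((5 - 5*7) + 19)*(-1) = ((5 - 35) + 19)*(-1) = (-30 + 19)*(-1) = -11*(-1) = 11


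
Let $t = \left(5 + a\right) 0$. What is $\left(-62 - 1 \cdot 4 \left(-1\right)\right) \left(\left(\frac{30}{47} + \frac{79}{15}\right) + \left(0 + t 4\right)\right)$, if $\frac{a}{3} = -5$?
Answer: $- \frac{241454}{705} \approx -342.49$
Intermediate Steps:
$a = -15$ ($a = 3 \left(-5\right) = -15$)
$t = 0$ ($t = \left(5 - 15\right) 0 = \left(-10\right) 0 = 0$)
$\left(-62 - 1 \cdot 4 \left(-1\right)\right) \left(\left(\frac{30}{47} + \frac{79}{15}\right) + \left(0 + t 4\right)\right) = \left(-62 - 1 \cdot 4 \left(-1\right)\right) \left(\left(\frac{30}{47} + \frac{79}{15}\right) + \left(0 + 0 \cdot 4\right)\right) = \left(-62 - 4 \left(-1\right)\right) \left(\left(30 \cdot \frac{1}{47} + 79 \cdot \frac{1}{15}\right) + \left(0 + 0\right)\right) = \left(-62 - -4\right) \left(\left(\frac{30}{47} + \frac{79}{15}\right) + 0\right) = \left(-62 + 4\right) \left(\frac{4163}{705} + 0\right) = \left(-58\right) \frac{4163}{705} = - \frac{241454}{705}$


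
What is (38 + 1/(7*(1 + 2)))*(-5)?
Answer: -3995/21 ≈ -190.24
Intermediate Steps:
(38 + 1/(7*(1 + 2)))*(-5) = (38 + 1/(7*3))*(-5) = (38 + 1/21)*(-5) = (799/21)*(-5) = -3995/21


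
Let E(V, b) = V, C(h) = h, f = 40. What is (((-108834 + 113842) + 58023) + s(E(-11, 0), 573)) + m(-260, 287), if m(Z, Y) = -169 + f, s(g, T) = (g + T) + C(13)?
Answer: 63477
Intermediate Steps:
s(g, T) = 13 + T + g (s(g, T) = (g + T) + 13 = (T + g) + 13 = 13 + T + g)
m(Z, Y) = -129 (m(Z, Y) = -169 + 40 = -129)
(((-108834 + 113842) + 58023) + s(E(-11, 0), 573)) + m(-260, 287) = (((-108834 + 113842) + 58023) + (13 + 573 - 11)) - 129 = ((5008 + 58023) + 575) - 129 = (63031 + 575) - 129 = 63606 - 129 = 63477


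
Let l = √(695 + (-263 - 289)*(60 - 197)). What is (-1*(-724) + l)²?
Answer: (724 + √76319)² ≈ 1.0005e+6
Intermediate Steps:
l = √76319 (l = √(695 - 552*(-137)) = √(695 + 75624) = √76319 ≈ 276.26)
(-1*(-724) + l)² = (-1*(-724) + √76319)² = (724 + √76319)²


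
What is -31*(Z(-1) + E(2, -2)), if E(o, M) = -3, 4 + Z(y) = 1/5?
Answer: 1054/5 ≈ 210.80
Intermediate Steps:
Z(y) = -19/5 (Z(y) = -4 + 1/5 = -4 + ⅕ = -19/5)
-31*(Z(-1) + E(2, -2)) = -31*(-19/5 - 3) = -31*(-34/5) = 1054/5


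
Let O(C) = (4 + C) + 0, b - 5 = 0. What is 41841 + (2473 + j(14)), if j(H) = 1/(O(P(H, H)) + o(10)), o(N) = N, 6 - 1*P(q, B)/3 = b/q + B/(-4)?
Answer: 12851067/290 ≈ 44314.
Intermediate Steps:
b = 5 (b = 5 + 0 = 5)
P(q, B) = 18 - 15/q + 3*B/4 (P(q, B) = 18 - 3*(5/q + B/(-4)) = 18 - 3*(5/q + B*(-¼)) = 18 - 3*(5/q - B/4) = 18 + (-15/q + 3*B/4) = 18 - 15/q + 3*B/4)
O(C) = 4 + C
j(H) = 1/(32 - 15/H + 3*H/4) (j(H) = 1/((4 + (18 - 15/H + 3*H/4)) + 10) = 1/((22 - 15/H + 3*H/4) + 10) = 1/(32 - 15/H + 3*H/4))
41841 + (2473 + j(14)) = 41841 + (2473 + 4*14/(-60 + 14*(128 + 3*14))) = 41841 + (2473 + 4*14/(-60 + 14*(128 + 42))) = 41841 + (2473 + 4*14/(-60 + 14*170)) = 41841 + (2473 + 4*14/(-60 + 2380)) = 41841 + (2473 + 4*14/2320) = 41841 + (2473 + 4*14*(1/2320)) = 41841 + (2473 + 7/290) = 41841 + 717177/290 = 12851067/290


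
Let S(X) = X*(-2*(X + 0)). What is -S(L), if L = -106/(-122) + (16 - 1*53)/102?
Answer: 9916201/19356642 ≈ 0.51229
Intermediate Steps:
L = 3149/6222 (L = -106*(-1/122) + (16 - 53)*(1/102) = 53/61 - 37*1/102 = 53/61 - 37/102 = 3149/6222 ≈ 0.50611)
S(X) = -2*X**2 (S(X) = X*(-2*X) = -2*X**2)
-S(L) = -(-2)*(3149/6222)**2 = -(-2)*9916201/38713284 = -1*(-9916201/19356642) = 9916201/19356642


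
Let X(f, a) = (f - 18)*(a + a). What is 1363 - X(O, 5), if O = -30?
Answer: 1843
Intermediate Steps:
X(f, a) = 2*a*(-18 + f) (X(f, a) = (-18 + f)*(2*a) = 2*a*(-18 + f))
1363 - X(O, 5) = 1363 - 2*5*(-18 - 30) = 1363 - 2*5*(-48) = 1363 - 1*(-480) = 1363 + 480 = 1843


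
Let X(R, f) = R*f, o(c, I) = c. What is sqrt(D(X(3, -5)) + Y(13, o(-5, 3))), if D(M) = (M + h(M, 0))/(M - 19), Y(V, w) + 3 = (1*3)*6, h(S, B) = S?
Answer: 3*sqrt(510)/17 ≈ 3.9853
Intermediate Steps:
Y(V, w) = 15 (Y(V, w) = -3 + (1*3)*6 = -3 + 3*6 = -3 + 18 = 15)
D(M) = 2*M/(-19 + M) (D(M) = (M + M)/(M - 19) = (2*M)/(-19 + M) = 2*M/(-19 + M))
sqrt(D(X(3, -5)) + Y(13, o(-5, 3))) = sqrt(2*(3*(-5))/(-19 + 3*(-5)) + 15) = sqrt(2*(-15)/(-19 - 15) + 15) = sqrt(2*(-15)/(-34) + 15) = sqrt(2*(-15)*(-1/34) + 15) = sqrt(15/17 + 15) = sqrt(270/17) = 3*sqrt(510)/17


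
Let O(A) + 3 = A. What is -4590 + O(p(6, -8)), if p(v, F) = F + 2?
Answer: -4599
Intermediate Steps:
p(v, F) = 2 + F
O(A) = -3 + A
-4590 + O(p(6, -8)) = -4590 + (-3 + (2 - 8)) = -4590 + (-3 - 6) = -4590 - 9 = -4599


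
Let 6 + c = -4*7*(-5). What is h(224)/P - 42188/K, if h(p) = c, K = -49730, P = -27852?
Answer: 292089089/346269990 ≈ 0.84353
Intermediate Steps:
c = 134 (c = -6 - 4*7*(-5) = -6 - 28*(-5) = -6 + 140 = 134)
h(p) = 134
h(224)/P - 42188/K = 134/(-27852) - 42188/(-49730) = 134*(-1/27852) - 42188*(-1/49730) = -67/13926 + 21094/24865 = 292089089/346269990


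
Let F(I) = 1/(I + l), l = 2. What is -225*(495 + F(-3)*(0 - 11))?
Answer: -113850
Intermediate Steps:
F(I) = 1/(2 + I) (F(I) = 1/(I + 2) = 1/(2 + I))
-225*(495 + F(-3)*(0 - 11)) = -225*(495 + (0 - 11)/(2 - 3)) = -225*(495 - 11/(-1)) = -225*(495 - 1*(-11)) = -225*(495 + 11) = -225*506 = -113850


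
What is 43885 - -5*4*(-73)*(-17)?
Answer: 68705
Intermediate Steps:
43885 - -5*4*(-73)*(-17) = 43885 - (-20*(-73))*(-17) = 43885 - 1460*(-17) = 43885 - 1*(-24820) = 43885 + 24820 = 68705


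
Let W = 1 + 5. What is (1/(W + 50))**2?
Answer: 1/3136 ≈ 0.00031888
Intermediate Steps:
W = 6
(1/(W + 50))**2 = (1/(6 + 50))**2 = (1/56)**2 = 1/3136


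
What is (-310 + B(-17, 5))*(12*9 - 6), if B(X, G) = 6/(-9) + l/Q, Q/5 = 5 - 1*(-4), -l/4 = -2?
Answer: -475048/15 ≈ -31670.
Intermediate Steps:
l = 8 (l = -4*(-2) = 8)
Q = 45 (Q = 5*(5 - 1*(-4)) = 5*(5 + 4) = 5*9 = 45)
B(X, G) = -22/45 (B(X, G) = 6/(-9) + 8/45 = 6*(-⅑) + 8*(1/45) = -⅔ + 8/45 = -22/45)
(-310 + B(-17, 5))*(12*9 - 6) = (-310 - 22/45)*(12*9 - 6) = -13972*(108 - 6)/45 = -13972/45*102 = -475048/15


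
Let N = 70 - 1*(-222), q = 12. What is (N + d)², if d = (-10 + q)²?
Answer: 87616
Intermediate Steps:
N = 292 (N = 70 + 222 = 292)
d = 4 (d = (-10 + 12)² = 2² = 4)
(N + d)² = (292 + 4)² = 296² = 87616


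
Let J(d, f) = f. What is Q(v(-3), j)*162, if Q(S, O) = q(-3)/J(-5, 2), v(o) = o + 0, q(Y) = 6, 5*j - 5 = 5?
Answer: 486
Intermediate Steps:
j = 2 (j = 1 + (⅕)*5 = 1 + 1 = 2)
v(o) = o
Q(S, O) = 3 (Q(S, O) = 6/2 = 6*(½) = 3)
Q(v(-3), j)*162 = 3*162 = 486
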